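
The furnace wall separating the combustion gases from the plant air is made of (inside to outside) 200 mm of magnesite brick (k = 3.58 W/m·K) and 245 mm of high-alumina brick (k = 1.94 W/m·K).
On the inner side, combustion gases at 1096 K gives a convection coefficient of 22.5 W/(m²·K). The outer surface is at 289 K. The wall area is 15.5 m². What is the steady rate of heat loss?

Treating each layer as a thermal resistance in series:
R_inner film = 1/(h_i·A) = 1/(22.5×15.5) = 0.002867 K/W
R_magnesite brick = L/(kA) = 0.2/(3.58×15.5) = 0.003604 K/W
R_high-alumina brick = L/(kA) = 0.245/(1.94×15.5) = 0.008148 K/W
R_total = 0.01462 K/W
Q = ΔT / R_total = 807 / 0.01462

Q ≈ 55200 W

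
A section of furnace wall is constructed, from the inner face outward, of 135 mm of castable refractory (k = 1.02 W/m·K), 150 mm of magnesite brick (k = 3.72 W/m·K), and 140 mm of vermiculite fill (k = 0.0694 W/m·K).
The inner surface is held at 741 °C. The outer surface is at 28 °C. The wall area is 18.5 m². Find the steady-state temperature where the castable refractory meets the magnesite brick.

T ≈ 698 °C

Treating each layer as a thermal resistance in series:
R_castable refractory = L/(kA) = 0.135/(1.02×18.5) = 0.007154 K/W
R_magnesite brick = L/(kA) = 0.15/(3.72×18.5) = 0.00218 K/W
R_vermiculite fill = L/(kA) = 0.14/(0.0694×18.5) = 0.109 K/W
R_total = 0.1184 K/W;  Q = ΔT/R_total = 713/0.1184 = 6023 W
T_interface = T_inner − Q·ΣR(inner→interface) = 741 − 6020×0.007154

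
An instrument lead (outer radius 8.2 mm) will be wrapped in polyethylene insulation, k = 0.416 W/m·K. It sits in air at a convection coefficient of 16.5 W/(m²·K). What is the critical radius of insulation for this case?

r_cr ≈ 25.2 mm

For a cylinder r_cr = k/h = 0.416/16.5
r_cr = 25.2 mm; since the bare radius (8.2 mm) is below r_cr, adding a thin layer of insulation will *increase* heat loss.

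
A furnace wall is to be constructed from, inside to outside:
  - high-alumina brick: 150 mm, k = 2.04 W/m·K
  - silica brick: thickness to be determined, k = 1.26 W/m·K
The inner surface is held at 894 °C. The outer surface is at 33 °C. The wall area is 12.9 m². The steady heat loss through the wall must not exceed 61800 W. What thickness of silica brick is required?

Model the wall as resistances in series:
R_high-alumina brick = L/(kA) = 0.15/(2.04×12.9) = 0.0057 K/W
Sum of the known resistances R_other = 0.0057 K/W
Required total resistance R_tot = ΔT/Q_allow = 861/61800 = 0.01393 K/W
R_silica brick = R_tot − R_other = 0.008232 K/W
L = R·k·A = 0.008232×1.26×12.9

L ≈ 134 mm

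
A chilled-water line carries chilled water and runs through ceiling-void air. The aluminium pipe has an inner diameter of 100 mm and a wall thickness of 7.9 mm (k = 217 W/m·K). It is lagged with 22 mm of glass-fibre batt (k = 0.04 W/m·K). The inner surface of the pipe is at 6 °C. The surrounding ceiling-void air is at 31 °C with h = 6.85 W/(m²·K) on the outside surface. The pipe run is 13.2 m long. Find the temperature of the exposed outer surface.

T ≈ 26.4 °C

Treating each annulus and film as a series resistance:
R_aluminium pipe wall = ln(57.9/50)/(2π×217×13.2) = 8.151×10^-6 K/W
R_glass-fibre batt = ln(79.9/57.9)/(2π×0.04×13.2) = 0.09708 K/W
R_outer film = 1/(h_o·2πr_oL) = 1/(6.85×2π×0.0799×13.2) = 0.02203 K/W
R_total = 0.1191 K/W
Q = ΔT/R_total = 25/0.1191
Q = 210 W
T_interface = T_inner + Q·ΣR(inner→interface) = 6 + 210×0.09709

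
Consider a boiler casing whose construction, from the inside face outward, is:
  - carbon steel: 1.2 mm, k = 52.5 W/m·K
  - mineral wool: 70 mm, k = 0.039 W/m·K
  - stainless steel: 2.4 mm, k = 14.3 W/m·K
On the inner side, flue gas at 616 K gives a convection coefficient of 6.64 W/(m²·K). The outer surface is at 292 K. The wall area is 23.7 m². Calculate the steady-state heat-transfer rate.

Thermal resistances in series:
R_inner film = 1/(h_i·A) = 1/(6.64×23.7) = 0.006355 K/W
R_carbon steel = L/(kA) = 0.0012/(52.5×23.7) = 9.644×10^-7 K/W
R_mineral wool = L/(kA) = 0.07/(0.039×23.7) = 0.07573 K/W
R_stainless steel = L/(kA) = 0.0024/(14.3×23.7) = 7.082×10^-6 K/W
R_total = 0.0821 K/W
Q = ΔT / R_total = 324 / 0.0821

Q ≈ 3950 W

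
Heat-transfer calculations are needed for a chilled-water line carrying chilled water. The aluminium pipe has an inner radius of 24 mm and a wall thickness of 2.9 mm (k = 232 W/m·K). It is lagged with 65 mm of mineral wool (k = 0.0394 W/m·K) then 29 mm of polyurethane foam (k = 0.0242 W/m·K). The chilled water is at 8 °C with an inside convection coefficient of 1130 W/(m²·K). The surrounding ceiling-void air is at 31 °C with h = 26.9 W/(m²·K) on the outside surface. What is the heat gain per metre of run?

Radial resistances (cylindrical: R_cond = ln(r_o/r_i)/(2πkL), R_conv = 1/(h·2πrL)):
R_inner film = 1/(h_i·2πr₁L) = 1/(1130×2π×0.024×1) = 0.005869 K/W
R_aluminium pipe wall = ln(26.9/24)/(2π×232×1) = 7.826×10^-5 K/W
R_mineral wool = ln(91.9/26.9)/(2π×0.0394×1) = 4.963 K/W
R_polyurethane foam = ln(120.9/91.9)/(2π×0.0242×1) = 1.804 K/W
R_outer film = 1/(h_o·2πr_oL) = 1/(26.9×2π×0.1209×1) = 0.04894 K/W
R_total = 6.821 K/W
Q = ΔT/R_total = 23/6.821

q′ ≈ 3.37 W/m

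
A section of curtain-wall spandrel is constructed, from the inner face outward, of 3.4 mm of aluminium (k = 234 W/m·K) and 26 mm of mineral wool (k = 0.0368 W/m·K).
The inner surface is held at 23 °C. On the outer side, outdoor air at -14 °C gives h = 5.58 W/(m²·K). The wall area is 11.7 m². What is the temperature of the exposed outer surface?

T ≈ -6.51 °C

Model the wall as resistances in series:
R_aluminium = L/(kA) = 0.0034/(234×11.7) = 1.242×10^-6 K/W
R_mineral wool = L/(kA) = 0.026/(0.0368×11.7) = 0.06039 K/W
R_outer film = 1/(h_o·A) = 1/(5.58×11.7) = 0.01532 K/W
R_total = 0.0757 K/W;  Q = ΔT/R_total = 37/0.0757 = 488.7 W
T_interface = T_inner − Q·ΣR(inner→interface) = 23 − 489×0.06039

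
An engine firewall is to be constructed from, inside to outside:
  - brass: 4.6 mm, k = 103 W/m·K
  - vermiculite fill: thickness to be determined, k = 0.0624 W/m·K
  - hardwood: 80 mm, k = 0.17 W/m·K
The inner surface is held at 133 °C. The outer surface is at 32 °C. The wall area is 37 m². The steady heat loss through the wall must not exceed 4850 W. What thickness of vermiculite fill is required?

Using the resistance-network approach (series):
R_brass = L/(kA) = 0.0046/(103×37) = 1.207×10^-6 K/W
R_hardwood = L/(kA) = 0.08/(0.17×37) = 0.01272 K/W
Sum of the known resistances R_other = 0.01272 K/W
Required total resistance R_tot = ΔT/Q_allow = 101/4850 = 0.02082 K/W
R_vermiculite fill = R_tot − R_other = 0.008105 K/W
L = R·k·A = 0.008105×0.0624×37

L ≈ 18.7 mm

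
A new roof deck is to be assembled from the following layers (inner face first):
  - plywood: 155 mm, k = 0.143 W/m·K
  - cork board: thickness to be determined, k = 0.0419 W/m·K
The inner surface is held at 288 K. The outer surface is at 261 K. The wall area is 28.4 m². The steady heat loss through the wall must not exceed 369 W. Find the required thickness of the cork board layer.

L ≈ 41.7 mm

Series thermal resistances:
R_plywood = L/(kA) = 0.155/(0.143×28.4) = 0.03817 K/W
Sum of the known resistances R_other = 0.03817 K/W
Required total resistance R_tot = ΔT/Q_allow = 27/369 = 0.07317 K/W
R_cork board = R_tot − R_other = 0.035 K/W
L = R·k·A = 0.035×0.0419×28.4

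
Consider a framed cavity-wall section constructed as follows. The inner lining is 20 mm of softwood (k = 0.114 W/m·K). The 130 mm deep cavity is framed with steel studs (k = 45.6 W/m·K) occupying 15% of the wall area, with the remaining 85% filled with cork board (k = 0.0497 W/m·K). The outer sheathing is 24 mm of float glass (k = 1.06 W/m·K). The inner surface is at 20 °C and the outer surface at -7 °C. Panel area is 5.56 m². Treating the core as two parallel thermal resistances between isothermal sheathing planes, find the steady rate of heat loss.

Sheathing layers in series; stud and cavity paths in parallel between them.
R_inner = 0.02/(0.114×5.56) = 0.03155 K/W
R_stud  = 0.13/(45.6×0.15×5.56) = 0.003418 K/W
R_cav   = 0.13/(0.0497×0.85×5.56) = 0.5535 K/W
1/R_core = 1/R_stud + 1/R_cav → R_core = 0.003397 K/W
R_outer = 0.024/(1.06×5.56) = 0.004072 K/W
R_total = 0.03902 K/W
Q = ΔT/R_total = 27/0.03902

Q ≈ 692 W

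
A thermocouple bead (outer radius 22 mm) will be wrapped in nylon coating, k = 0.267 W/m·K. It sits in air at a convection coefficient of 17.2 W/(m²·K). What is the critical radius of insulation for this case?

r_cr ≈ 31 mm

For a sphere r_cr = 2k/h = 2×0.267/17.2
r_cr = 31 mm; since the bare radius (22 mm) is below r_cr, adding a thin layer of insulation will *increase* heat loss.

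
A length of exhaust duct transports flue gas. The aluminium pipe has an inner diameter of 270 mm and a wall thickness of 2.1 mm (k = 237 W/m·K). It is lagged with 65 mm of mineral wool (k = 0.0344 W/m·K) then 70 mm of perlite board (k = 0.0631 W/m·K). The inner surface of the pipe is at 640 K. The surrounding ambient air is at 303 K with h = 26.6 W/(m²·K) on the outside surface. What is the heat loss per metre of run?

q′ ≈ 131 W/m

For a radial system each layer contributes R = ln(r_out/r_in)/(2πkL); films add R = 1/(hA).
R_aluminium pipe wall = ln(137.1/135)/(2π×237×1) = 1.037×10^-5 K/W
R_mineral wool = ln(202.1/137.1)/(2π×0.0344×1) = 1.795 K/W
R_perlite board = ln(272.1/202.1)/(2π×0.0631×1) = 0.7501 K/W
R_outer film = 1/(h_o·2πr_oL) = 1/(26.6×2π×0.2721×1) = 0.02199 K/W
R_total = 2.567 K/W
Q = ΔT/R_total = 337/2.567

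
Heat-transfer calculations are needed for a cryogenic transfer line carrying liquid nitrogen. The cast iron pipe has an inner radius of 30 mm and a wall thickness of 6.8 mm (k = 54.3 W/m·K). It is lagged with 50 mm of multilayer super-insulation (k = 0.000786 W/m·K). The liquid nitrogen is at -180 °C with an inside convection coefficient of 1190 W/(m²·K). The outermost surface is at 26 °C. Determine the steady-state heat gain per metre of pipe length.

q′ ≈ 1.19 W/m

Treating each annulus and film as a series resistance:
R_inner film = 1/(h_i·2πr₁L) = 1/(1190×2π×0.03×1) = 0.004458 K/W
R_cast iron pipe wall = ln(36.8/30)/(2π×54.3×1) = 5.988×10^-4 K/W
R_multilayer super-insulation = ln(86.8/36.8)/(2π×0.000786×1) = 173.8 K/W
R_total = 173.8 K/W
Q = ΔT/R_total = 206/173.8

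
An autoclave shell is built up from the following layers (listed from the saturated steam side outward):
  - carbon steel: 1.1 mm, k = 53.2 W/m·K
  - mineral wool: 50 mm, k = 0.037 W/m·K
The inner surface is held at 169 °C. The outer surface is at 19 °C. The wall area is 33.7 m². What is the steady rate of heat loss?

Q ≈ 3740 W

Treating each layer as a thermal resistance in series:
R_carbon steel = L/(kA) = 0.0011/(53.2×33.7) = 6.136×10^-7 K/W
R_mineral wool = L/(kA) = 0.05/(0.037×33.7) = 0.0401 K/W
R_total = 0.0401 K/W
Q = ΔT / R_total = 150 / 0.0401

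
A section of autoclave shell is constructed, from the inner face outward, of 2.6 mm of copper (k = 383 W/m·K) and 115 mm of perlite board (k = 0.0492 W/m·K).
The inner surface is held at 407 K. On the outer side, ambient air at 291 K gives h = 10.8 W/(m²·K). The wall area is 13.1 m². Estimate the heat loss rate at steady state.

Q ≈ 625 W

Thermal resistances in series:
R_copper = L/(kA) = 0.0026/(383×13.1) = 5.182×10^-7 K/W
R_perlite board = L/(kA) = 0.115/(0.0492×13.1) = 0.1784 K/W
R_outer film = 1/(h_o·A) = 1/(10.8×13.1) = 0.007068 K/W
R_total = 0.1855 K/W
Q = ΔT / R_total = 116 / 0.1855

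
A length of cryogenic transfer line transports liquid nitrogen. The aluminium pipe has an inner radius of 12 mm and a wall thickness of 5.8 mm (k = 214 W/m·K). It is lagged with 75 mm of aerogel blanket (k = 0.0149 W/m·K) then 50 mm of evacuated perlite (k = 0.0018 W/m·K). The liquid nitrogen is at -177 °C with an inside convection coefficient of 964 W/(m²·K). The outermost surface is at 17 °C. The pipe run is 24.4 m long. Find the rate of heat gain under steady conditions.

Treating each annulus and film as a series resistance:
R_inner film = 1/(h_i·2πr₁L) = 1/(964×2π×0.012×24.4) = 5.639×10^-4 K/W
R_aluminium pipe wall = ln(17.8/12)/(2π×214×24.4) = 1.202×10^-5 K/W
R_aerogel blanket = ln(92.8/17.8)/(2π×0.0149×24.4) = 0.7229 K/W
R_evacuated perlite = ln(142.8/92.8)/(2π×0.0018×24.4) = 1.562 K/W
R_total = 2.285 K/W
Q = ΔT/R_total = 194/2.285

Q ≈ 84.9 W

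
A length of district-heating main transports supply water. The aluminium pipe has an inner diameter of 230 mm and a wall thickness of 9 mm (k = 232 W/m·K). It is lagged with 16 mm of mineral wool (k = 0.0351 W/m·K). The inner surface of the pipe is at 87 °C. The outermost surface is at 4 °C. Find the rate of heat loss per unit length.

Treating each annulus and film as a series resistance:
R_aluminium pipe wall = ln(124/115)/(2π×232×1) = 5.169×10^-5 K/W
R_mineral wool = ln(140/124)/(2π×0.0351×1) = 0.5503 K/W
R_total = 0.5503 K/W
Q = ΔT/R_total = 83/0.5503

q′ ≈ 151 W/m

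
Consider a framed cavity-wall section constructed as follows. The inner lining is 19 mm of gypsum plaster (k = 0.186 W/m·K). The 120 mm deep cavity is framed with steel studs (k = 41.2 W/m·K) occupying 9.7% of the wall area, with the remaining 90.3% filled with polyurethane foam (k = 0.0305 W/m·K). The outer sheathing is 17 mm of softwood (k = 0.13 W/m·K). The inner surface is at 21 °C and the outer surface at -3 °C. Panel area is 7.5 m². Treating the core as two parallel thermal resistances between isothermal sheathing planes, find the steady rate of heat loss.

Q ≈ 685 W

Sheathing layers in series; stud and cavity paths in parallel between them.
R_inner = 0.019/(0.186×7.5) = 0.01362 K/W
R_stud  = 0.12/(41.2×0.097×7.5) = 0.004004 K/W
R_cav   = 0.12/(0.0305×0.903×7.5) = 0.5809 K/W
1/R_core = 1/R_stud + 1/R_cav → R_core = 0.003976 K/W
R_outer = 0.017/(0.13×7.5) = 0.01744 K/W
R_total = 0.03503 K/W
Q = ΔT/R_total = 24/0.03503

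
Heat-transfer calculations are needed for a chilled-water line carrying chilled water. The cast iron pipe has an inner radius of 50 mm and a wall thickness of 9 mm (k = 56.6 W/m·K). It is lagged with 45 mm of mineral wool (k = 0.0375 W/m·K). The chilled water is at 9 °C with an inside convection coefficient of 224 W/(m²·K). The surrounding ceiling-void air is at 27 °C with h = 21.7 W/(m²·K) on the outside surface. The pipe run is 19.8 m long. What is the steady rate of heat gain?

Treating each annulus and film as a series resistance:
R_inner film = 1/(h_i·2πr₁L) = 1/(224×2π×0.05×19.8) = 7.177×10^-4 K/W
R_cast iron pipe wall = ln(59/50)/(2π×56.6×19.8) = 2.351×10^-5 K/W
R_mineral wool = ln(104/59)/(2π×0.0375×19.8) = 0.1215 K/W
R_outer film = 1/(h_o·2πr_oL) = 1/(21.7×2π×0.104×19.8) = 0.003562 K/W
R_total = 0.1258 K/W
Q = ΔT/R_total = 18/0.1258

Q ≈ 143 W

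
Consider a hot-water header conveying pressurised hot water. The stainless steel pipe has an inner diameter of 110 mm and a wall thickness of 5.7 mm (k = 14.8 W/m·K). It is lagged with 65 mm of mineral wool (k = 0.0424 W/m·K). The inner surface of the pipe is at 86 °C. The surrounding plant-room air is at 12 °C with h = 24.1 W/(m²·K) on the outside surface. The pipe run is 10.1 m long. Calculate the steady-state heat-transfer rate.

Cylindrical conduction, so R = ln(r₂/r₁)/(2πkL) per layer, in series:
R_stainless steel pipe wall = ln(60.7/55)/(2π×14.8×10.1) = 1.05×10^-4 K/W
R_mineral wool = ln(125.7/60.7)/(2π×0.0424×10.1) = 0.2705 K/W
R_outer film = 1/(h_o·2πr_oL) = 1/(24.1×2π×0.1257×10.1) = 0.005202 K/W
R_total = 0.2759 K/W
Q = ΔT/R_total = 74/0.2759

Q ≈ 268 W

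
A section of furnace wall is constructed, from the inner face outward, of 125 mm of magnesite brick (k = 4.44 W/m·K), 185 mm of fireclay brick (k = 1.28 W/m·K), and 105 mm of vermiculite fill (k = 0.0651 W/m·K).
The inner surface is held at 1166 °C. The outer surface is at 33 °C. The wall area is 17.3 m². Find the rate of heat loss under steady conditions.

Thermal resistances in series:
R_magnesite brick = L/(kA) = 0.125/(4.44×17.3) = 0.001627 K/W
R_fireclay brick = L/(kA) = 0.185/(1.28×17.3) = 0.008354 K/W
R_vermiculite fill = L/(kA) = 0.105/(0.0651×17.3) = 0.09323 K/W
R_total = 0.1032 K/W
Q = ΔT / R_total = 1133 / 0.1032

Q ≈ 11000 W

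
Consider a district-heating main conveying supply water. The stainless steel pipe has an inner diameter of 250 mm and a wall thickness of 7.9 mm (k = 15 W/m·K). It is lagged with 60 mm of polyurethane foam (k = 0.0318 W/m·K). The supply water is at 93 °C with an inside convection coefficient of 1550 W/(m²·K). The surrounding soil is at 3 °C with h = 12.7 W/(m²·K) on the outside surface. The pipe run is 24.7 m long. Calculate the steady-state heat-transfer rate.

Treating each annulus and film as a series resistance:
R_inner film = 1/(h_i·2πr₁L) = 1/(1550×2π×0.125×24.7) = 3.326×10^-5 K/W
R_stainless steel pipe wall = ln(132.9/125)/(2π×15×24.7) = 2.633×10^-5 K/W
R_polyurethane foam = ln(192.9/132.9)/(2π×0.0318×24.7) = 0.07549 K/W
R_outer film = 1/(h_o·2πr_oL) = 1/(12.7×2π×0.1929×24.7) = 0.00263 K/W
R_total = 0.07818 K/W
Q = ΔT/R_total = 90/0.07818

Q ≈ 1150 W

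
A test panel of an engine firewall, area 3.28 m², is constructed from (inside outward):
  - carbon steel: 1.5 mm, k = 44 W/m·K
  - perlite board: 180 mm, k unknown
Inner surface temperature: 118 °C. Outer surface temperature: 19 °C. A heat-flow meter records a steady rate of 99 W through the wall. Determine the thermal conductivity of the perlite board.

k ≈ 0.0549 W/(m·K)

Thermal resistances in series:
R_carbon steel = L/(kA) = 0.0015/(44×3.28) = 1.039×10^-5 K/W
Sum of known resistances R_other = 1.039×10^-5 K/W
Total R = ΔT/Q = 99/99 = 1 K/W
R_perlite board = R_total − R_other = 1 K/W
k = L/(R·A) = 0.18/(1×3.28)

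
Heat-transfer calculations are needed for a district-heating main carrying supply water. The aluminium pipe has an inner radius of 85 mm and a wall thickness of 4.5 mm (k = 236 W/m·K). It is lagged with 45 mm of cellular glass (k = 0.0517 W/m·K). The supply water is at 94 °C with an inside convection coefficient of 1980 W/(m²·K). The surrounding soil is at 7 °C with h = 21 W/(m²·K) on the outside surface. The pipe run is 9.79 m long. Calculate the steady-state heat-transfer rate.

Per-layer cylindrical resistances, series-summed:
R_inner film = 1/(h_i·2πr₁L) = 1/(1980×2π×0.085×9.79) = 9.659×10^-5 K/W
R_aluminium pipe wall = ln(89.5/85)/(2π×236×9.79) = 3.554×10^-6 K/W
R_cellular glass = ln(134.5/89.5)/(2π×0.0517×9.79) = 0.1281 K/W
R_outer film = 1/(h_o·2πr_oL) = 1/(21×2π×0.1345×9.79) = 0.005756 K/W
R_total = 0.1339 K/W
Q = ΔT/R_total = 87/0.1339

Q ≈ 650 W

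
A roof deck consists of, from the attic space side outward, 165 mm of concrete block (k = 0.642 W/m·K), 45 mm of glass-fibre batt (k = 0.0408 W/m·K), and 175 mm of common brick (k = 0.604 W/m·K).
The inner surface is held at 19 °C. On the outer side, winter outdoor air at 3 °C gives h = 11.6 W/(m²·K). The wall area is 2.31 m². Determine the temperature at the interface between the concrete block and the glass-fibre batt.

T ≈ 16.6 °C

Treating each layer as a thermal resistance in series:
R_concrete block = L/(kA) = 0.165/(0.642×2.31) = 0.1113 K/W
R_glass-fibre batt = L/(kA) = 0.045/(0.0408×2.31) = 0.4775 K/W
R_common brick = L/(kA) = 0.175/(0.604×2.31) = 0.1254 K/W
R_outer film = 1/(h_o·A) = 1/(11.6×2.31) = 0.03732 K/W
R_total = 0.7515 K/W;  Q = ΔT/R_total = 16/0.7515 = 21.29 W
T_interface = T_inner − Q·ΣR(inner→interface) = 19 − 21.3×0.1113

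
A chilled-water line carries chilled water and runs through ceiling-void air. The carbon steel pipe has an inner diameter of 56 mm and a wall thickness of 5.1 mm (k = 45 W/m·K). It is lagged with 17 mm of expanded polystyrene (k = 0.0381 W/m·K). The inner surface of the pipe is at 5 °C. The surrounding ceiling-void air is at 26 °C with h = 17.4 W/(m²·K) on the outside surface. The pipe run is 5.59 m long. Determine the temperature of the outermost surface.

Treating each annulus and film as a series resistance:
R_carbon steel pipe wall = ln(33.1/28)/(2π×45×5.59) = 1.059×10^-4 K/W
R_expanded polystyrene = ln(50.1/33.1)/(2π×0.0381×5.59) = 0.3097 K/W
R_outer film = 1/(h_o·2πr_oL) = 1/(17.4×2π×0.0501×5.59) = 0.03266 K/W
R_total = 0.3425 K/W
Q = ΔT/R_total = 21/0.3425
Q = 61.3 W
T_interface = T_inner + Q·ΣR(inner→interface) = 5 + 61.3×0.3098

T ≈ 24 °C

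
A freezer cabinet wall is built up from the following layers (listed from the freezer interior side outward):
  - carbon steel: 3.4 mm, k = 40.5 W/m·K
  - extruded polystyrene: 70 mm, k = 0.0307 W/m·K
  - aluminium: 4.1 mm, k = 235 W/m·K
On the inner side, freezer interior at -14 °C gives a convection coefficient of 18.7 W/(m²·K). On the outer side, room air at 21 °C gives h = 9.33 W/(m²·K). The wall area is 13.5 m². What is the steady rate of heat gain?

Treating each layer as a thermal resistance in series:
R_inner film = 1/(h_i·A) = 1/(18.7×13.5) = 0.003961 K/W
R_carbon steel = L/(kA) = 0.0034/(40.5×13.5) = 6.219×10^-6 K/W
R_extruded polystyrene = L/(kA) = 0.07/(0.0307×13.5) = 0.1689 K/W
R_aluminium = L/(kA) = 0.0041/(235×13.5) = 1.292×10^-6 K/W
R_outer film = 1/(h_o·A) = 1/(9.33×13.5) = 0.007939 K/W
R_total = 0.1808 K/W
Q = ΔT / R_total = 35 / 0.1808

Q ≈ 194 W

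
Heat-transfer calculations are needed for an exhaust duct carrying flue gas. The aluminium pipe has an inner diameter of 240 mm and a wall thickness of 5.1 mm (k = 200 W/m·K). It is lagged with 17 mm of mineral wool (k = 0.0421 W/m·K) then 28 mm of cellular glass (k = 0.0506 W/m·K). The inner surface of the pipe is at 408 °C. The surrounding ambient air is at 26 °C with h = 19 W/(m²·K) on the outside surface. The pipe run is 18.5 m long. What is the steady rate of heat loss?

Q ≈ 6440 W

For a radial system each layer contributes R = ln(r_out/r_in)/(2πkL); films add R = 1/(hA).
R_aluminium pipe wall = ln(125.1/120)/(2π×200×18.5) = 1.79×10^-6 K/W
R_mineral wool = ln(142.1/125.1)/(2π×0.0421×18.5) = 0.02604 K/W
R_cellular glass = ln(170.1/142.1)/(2π×0.0506×18.5) = 0.03058 K/W
R_outer film = 1/(h_o·2πr_oL) = 1/(19×2π×0.1701×18.5) = 0.002662 K/W
R_total = 0.05928 K/W
Q = ΔT/R_total = 382/0.05928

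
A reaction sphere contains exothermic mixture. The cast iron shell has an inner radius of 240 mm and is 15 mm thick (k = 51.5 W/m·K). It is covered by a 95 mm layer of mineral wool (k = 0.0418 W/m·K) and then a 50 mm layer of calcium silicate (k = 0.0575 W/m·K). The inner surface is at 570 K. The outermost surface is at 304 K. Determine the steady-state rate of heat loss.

Q ≈ 106 W

Spherical conduction: R = (1/r_in − 1/r_out)/(4πk) per layer; series-sum.
R_cast iron shell = (1/0.24 − 1/0.255)/(4π×51.5) = 3.787×10^-4 K/W
R_mineral wool = (1/0.255 − 1/0.35)/(4π×0.0418) = 2.026 K/W
R_calcium silicate = (1/0.35 − 1/0.4)/(4π×0.0575) = 0.4943 K/W
R_total = 2.521 K/W
Q = ΔT/R_total = 266/2.521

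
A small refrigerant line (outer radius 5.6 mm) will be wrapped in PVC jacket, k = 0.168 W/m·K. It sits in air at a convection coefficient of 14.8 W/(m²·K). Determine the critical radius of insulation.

r_cr ≈ 11.4 mm

For a cylinder r_cr = k/h = 0.168/14.8
r_cr = 11.4 mm; since the bare radius (5.6 mm) is below r_cr, adding a thin layer of insulation will *increase* heat loss.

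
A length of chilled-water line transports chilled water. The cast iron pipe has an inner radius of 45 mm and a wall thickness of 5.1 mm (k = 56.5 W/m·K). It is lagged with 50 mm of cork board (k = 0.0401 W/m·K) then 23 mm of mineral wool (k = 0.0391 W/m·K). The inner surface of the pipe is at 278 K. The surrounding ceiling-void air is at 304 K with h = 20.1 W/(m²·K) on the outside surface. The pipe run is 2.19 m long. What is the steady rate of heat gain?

Treating each annulus and film as a series resistance:
R_cast iron pipe wall = ln(50.1/45)/(2π×56.5×2.19) = 1.381×10^-4 K/W
R_cork board = ln(100.1/50.1)/(2π×0.0401×2.19) = 1.254 K/W
R_mineral wool = ln(123.1/100.1)/(2π×0.0391×2.19) = 0.3844 K/W
R_outer film = 1/(h_o·2πr_oL) = 1/(20.1×2π×0.1231×2.19) = 0.02937 K/W
R_total = 1.668 K/W
Q = ΔT/R_total = 26/1.668

Q ≈ 15.6 W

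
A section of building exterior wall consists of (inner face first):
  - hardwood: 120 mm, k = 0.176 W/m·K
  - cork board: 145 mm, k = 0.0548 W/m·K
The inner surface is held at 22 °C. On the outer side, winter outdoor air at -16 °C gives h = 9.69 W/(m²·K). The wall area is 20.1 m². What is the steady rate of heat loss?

Q ≈ 223 W

Treating each layer as a thermal resistance in series:
R_hardwood = L/(kA) = 0.12/(0.176×20.1) = 0.03392 K/W
R_cork board = L/(kA) = 0.145/(0.0548×20.1) = 0.1316 K/W
R_outer film = 1/(h_o·A) = 1/(9.69×20.1) = 0.005134 K/W
R_total = 0.1707 K/W
Q = ΔT / R_total = 38 / 0.1707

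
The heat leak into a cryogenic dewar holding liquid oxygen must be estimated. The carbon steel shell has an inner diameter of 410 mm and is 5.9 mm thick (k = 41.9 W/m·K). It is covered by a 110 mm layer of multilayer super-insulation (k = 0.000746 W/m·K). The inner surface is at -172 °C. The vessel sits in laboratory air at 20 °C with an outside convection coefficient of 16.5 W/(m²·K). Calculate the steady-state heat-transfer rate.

Spherical conduction: R = (1/r_in − 1/r_out)/(4πk) per layer; series-sum.
R_carbon steel shell = (1/0.205 − 1/0.2109)/(4π×41.9) = 2.592×10^-4 K/W
R_multilayer super-insulation = (1/0.2109 − 1/0.3209)/(4π×0.000746) = 173.4 K/W
R_outer film = 1/(h·4πr_o²) = 1/(16.5×4π×0.3209²) = 0.04683 K/W
R_total = 173.4 K/W
Q = ΔT/R_total = 192/173.4

Q ≈ 1.11 W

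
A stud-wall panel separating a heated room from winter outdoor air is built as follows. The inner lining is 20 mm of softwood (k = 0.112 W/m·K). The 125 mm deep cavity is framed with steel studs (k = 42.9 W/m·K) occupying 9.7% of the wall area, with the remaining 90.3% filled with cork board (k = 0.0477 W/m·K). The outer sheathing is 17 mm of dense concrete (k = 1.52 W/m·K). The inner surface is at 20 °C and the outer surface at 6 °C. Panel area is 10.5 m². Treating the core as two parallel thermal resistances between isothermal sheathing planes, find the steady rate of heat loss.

Sheathing layers in series; stud and cavity paths in parallel between them.
R_inner = 0.02/(0.112×10.5) = 0.01701 K/W
R_stud  = 0.125/(42.9×0.097×10.5) = 0.002861 K/W
R_cav   = 0.125/(0.0477×0.903×10.5) = 0.2764 K/W
1/R_core = 1/R_stud + 1/R_cav → R_core = 0.002832 K/W
R_outer = 0.017/(1.52×10.5) = 0.001065 K/W
R_total = 0.0209 K/W
Q = ΔT/R_total = 14/0.0209

Q ≈ 670 W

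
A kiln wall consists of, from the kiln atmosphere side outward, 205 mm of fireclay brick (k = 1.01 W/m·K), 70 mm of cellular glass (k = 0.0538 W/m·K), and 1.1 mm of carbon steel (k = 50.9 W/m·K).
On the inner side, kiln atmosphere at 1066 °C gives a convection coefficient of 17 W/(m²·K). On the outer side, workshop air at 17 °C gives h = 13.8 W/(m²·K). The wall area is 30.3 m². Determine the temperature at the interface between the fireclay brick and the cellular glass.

T ≈ 898 °C

Using the resistance-network approach (series):
R_inner film = 1/(h_i·A) = 1/(17×30.3) = 0.001941 K/W
R_fireclay brick = L/(kA) = 0.205/(1.01×30.3) = 0.006699 K/W
R_cellular glass = L/(kA) = 0.07/(0.0538×30.3) = 0.04294 K/W
R_carbon steel = L/(kA) = 0.0011/(50.9×30.3) = 7.132×10^-7 K/W
R_outer film = 1/(h_o·A) = 1/(13.8×30.3) = 0.002392 K/W
R_total = 0.05397 K/W;  Q = ΔT/R_total = 1049/0.05397 = 19440 W
T_interface = T_inner − Q·ΣR(inner→interface) = 1066 − 19400×0.00864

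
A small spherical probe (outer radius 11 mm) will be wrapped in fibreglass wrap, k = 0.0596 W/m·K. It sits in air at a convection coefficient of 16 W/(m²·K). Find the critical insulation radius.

r_cr ≈ 7.45 mm

For a sphere r_cr = 2k/h = 2×0.0596/16
r_cr = 7.45 mm; since the bare radius (11 mm) is above r_cr, any added insulation will reduce heat loss.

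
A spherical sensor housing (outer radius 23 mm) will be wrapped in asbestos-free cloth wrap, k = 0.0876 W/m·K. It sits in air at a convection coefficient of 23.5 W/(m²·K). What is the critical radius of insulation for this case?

For a sphere r_cr = 2k/h = 2×0.0876/23.5
r_cr = 7.46 mm; since the bare radius (23 mm) is above r_cr, any added insulation will reduce heat loss.

r_cr ≈ 7.46 mm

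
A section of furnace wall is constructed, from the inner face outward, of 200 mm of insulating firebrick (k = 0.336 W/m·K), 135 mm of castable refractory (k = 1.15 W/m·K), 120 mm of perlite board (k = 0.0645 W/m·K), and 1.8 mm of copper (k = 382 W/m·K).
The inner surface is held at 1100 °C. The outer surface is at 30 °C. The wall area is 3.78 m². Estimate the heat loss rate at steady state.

Q ≈ 1570 W

Thermal resistances in series:
R_insulating firebrick = L/(kA) = 0.2/(0.336×3.78) = 0.1575 K/W
R_castable refractory = L/(kA) = 0.135/(1.15×3.78) = 0.03106 K/W
R_perlite board = L/(kA) = 0.12/(0.0645×3.78) = 0.4922 K/W
R_copper = L/(kA) = 0.0018/(382×3.78) = 1.247×10^-6 K/W
R_total = 0.6807 K/W
Q = ΔT / R_total = 1070 / 0.6807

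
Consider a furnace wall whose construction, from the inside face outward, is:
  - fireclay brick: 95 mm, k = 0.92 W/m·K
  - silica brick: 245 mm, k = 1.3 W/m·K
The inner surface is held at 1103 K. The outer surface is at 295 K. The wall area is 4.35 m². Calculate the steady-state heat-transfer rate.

Using the resistance-network approach (series):
R_fireclay brick = L/(kA) = 0.095/(0.92×4.35) = 0.02374 K/W
R_silica brick = L/(kA) = 0.245/(1.3×4.35) = 0.04332 K/W
R_total = 0.06706 K/W
Q = ΔT / R_total = 808 / 0.06706

Q ≈ 12000 W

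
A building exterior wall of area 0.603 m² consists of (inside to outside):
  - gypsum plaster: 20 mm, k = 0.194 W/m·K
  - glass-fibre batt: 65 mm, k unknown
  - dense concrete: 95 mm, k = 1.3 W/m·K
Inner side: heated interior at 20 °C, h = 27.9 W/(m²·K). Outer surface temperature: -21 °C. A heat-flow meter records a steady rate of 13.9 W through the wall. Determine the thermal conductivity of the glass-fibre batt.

k ≈ 0.0415 W/(m·K)

Thermal resistances in series:
R_inner film = 1/(h_i·A) = 1/(27.9×0.603) = 0.05944 K/W
R_gypsum plaster = L/(kA) = 0.02/(0.194×0.603) = 0.171 K/W
R_dense concrete = L/(kA) = 0.095/(1.3×0.603) = 0.1212 K/W
Sum of known resistances R_other = 0.3516 K/W
Total R = ΔT/Q = 41/13.9 = 2.95 K/W
R_glass-fibre batt = R_total − R_other = 2.598 K/W
k = L/(R·A) = 0.065/(2.598×0.603)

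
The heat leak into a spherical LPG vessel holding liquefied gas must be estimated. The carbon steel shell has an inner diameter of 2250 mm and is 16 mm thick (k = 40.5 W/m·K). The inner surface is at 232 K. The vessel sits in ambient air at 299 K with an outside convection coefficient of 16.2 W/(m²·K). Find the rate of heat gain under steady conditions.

Spherical conduction: R = (1/r_in − 1/r_out)/(4πk) per layer; series-sum.
R_carbon steel shell = (1/1.125 − 1/1.141)/(4π×40.5) = 2.449×10^-5 K/W
R_outer film = 1/(h·4πr_o²) = 1/(16.2×4π×1.141²) = 0.003773 K/W
R_total = 0.003798 K/W
Q = ΔT/R_total = 67/0.003798

Q ≈ 17600 W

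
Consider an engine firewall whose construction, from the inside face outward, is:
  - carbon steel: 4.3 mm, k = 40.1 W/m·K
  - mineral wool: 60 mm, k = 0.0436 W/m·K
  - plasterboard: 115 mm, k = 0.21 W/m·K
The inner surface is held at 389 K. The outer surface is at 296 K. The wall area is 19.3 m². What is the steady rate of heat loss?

Q ≈ 933 W

Treating each layer as a thermal resistance in series:
R_carbon steel = L/(kA) = 0.0043/(40.1×19.3) = 5.556×10^-6 K/W
R_mineral wool = L/(kA) = 0.06/(0.0436×19.3) = 0.0713 K/W
R_plasterboard = L/(kA) = 0.115/(0.21×19.3) = 0.02837 K/W
R_total = 0.09968 K/W
Q = ΔT / R_total = 93 / 0.09968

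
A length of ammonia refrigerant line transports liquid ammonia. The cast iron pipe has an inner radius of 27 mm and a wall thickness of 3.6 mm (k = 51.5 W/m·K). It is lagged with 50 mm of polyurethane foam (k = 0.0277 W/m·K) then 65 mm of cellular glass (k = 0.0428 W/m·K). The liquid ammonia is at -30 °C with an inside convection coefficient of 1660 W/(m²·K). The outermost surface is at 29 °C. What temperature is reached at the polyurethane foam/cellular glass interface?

Per-layer cylindrical resistances, series-summed:
R_inner film = 1/(h_i·2πr₁L) = 1/(1660×2π×0.027×1) = 0.003551 K/W
R_cast iron pipe wall = ln(30.6/27)/(2π×51.5×1) = 3.868×10^-4 K/W
R_polyurethane foam = ln(80.6/30.6)/(2π×0.0277×1) = 5.565 K/W
R_cellular glass = ln(145.6/80.6)/(2π×0.0428×1) = 2.199 K/W
R_total = 7.768 K/W
Q = ΔT/R_total = 59/7.768
Q = 7.6 W/m
T_interface = T_inner + Q·ΣR(inner→interface) = -30 + 7.6×5.569

T ≈ 12.3 °C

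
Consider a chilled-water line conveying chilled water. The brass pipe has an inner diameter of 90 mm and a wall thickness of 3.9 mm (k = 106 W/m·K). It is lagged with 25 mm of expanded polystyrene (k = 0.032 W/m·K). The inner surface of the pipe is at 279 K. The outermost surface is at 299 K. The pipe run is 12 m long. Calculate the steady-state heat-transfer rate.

Q ≈ 117 W

For a radial system each layer contributes R = ln(r_out/r_in)/(2πkL); films add R = 1/(hA).
R_brass pipe wall = ln(48.9/45)/(2π×106×12) = 1.04×10^-5 K/W
R_expanded polystyrene = ln(73.9/48.9)/(2π×0.032×12) = 0.1711 K/W
R_total = 0.1712 K/W
Q = ΔT/R_total = 20/0.1712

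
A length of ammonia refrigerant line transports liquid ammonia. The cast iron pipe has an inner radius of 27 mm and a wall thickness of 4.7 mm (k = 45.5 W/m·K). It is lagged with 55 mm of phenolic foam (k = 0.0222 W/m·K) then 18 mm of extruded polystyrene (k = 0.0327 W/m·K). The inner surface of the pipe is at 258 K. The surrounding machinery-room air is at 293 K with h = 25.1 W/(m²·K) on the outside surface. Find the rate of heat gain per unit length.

Per-layer cylindrical resistances, series-summed:
R_cast iron pipe wall = ln(31.7/27)/(2π×45.5×1) = 5.613×10^-4 K/W
R_phenolic foam = ln(86.7/31.7)/(2π×0.0222×1) = 7.213 K/W
R_extruded polystyrene = ln(104.7/86.7)/(2π×0.0327×1) = 0.9182 K/W
R_outer film = 1/(h_o·2πr_oL) = 1/(25.1×2π×0.1047×1) = 0.06056 K/W
R_total = 8.192 K/W
Q = ΔT/R_total = 35/8.192

q′ ≈ 4.27 W/m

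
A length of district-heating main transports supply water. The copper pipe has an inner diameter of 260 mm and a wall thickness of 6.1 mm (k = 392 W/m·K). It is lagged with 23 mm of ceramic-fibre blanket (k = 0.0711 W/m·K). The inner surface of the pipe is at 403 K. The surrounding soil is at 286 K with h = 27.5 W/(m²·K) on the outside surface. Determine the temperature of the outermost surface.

For a radial system each layer contributes R = ln(r_out/r_in)/(2πkL); films add R = 1/(hA).
R_copper pipe wall = ln(136.1/130)/(2π×392×1) = 1.862×10^-5 K/W
R_ceramic-fibre blanket = ln(159.1/136.1)/(2π×0.0711×1) = 0.3495 K/W
R_outer film = 1/(h_o·2πr_oL) = 1/(27.5×2π×0.1591×1) = 0.03638 K/W
R_total = 0.3859 K/W
Q = ΔT/R_total = 117/0.3859
Q = 303 W/m
T_interface = T_inner − Q·ΣR(inner→interface) = 403 − 303×0.3495

T ≈ 297 K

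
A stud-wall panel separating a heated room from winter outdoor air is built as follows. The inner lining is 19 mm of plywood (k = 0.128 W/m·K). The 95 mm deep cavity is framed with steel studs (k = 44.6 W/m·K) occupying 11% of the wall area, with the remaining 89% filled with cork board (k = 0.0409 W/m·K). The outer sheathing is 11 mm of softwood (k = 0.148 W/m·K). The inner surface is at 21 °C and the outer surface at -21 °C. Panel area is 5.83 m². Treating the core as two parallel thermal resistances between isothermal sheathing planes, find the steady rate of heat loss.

Sheathing layers in series; stud and cavity paths in parallel between them.
R_inner = 0.019/(0.128×5.83) = 0.02546 K/W
R_stud  = 0.095/(44.6×0.11×5.83) = 0.003321 K/W
R_cav   = 0.095/(0.0409×0.89×5.83) = 0.4477 K/W
1/R_core = 1/R_stud + 1/R_cav → R_core = 0.003297 K/W
R_outer = 0.011/(0.148×5.83) = 0.01275 K/W
R_total = 0.04151 K/W
Q = ΔT/R_total = 42/0.04151

Q ≈ 1010 W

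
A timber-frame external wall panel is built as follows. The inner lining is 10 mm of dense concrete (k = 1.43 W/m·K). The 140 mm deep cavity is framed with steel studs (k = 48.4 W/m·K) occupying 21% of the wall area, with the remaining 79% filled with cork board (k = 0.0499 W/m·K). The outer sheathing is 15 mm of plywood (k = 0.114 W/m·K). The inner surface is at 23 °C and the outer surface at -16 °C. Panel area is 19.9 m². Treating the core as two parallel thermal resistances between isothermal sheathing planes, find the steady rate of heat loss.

Sheathing layers in series; stud and cavity paths in parallel between them.
R_inner = 0.01/(1.43×19.9) = 3.514×10^-4 K/W
R_stud  = 0.14/(48.4×0.21×19.9) = 6.922×10^-4 K/W
R_cav   = 0.14/(0.0499×0.79×19.9) = 0.1785 K/W
1/R_core = 1/R_stud + 1/R_cav → R_core = 6.895×10^-4 K/W
R_outer = 0.015/(0.114×19.9) = 0.006612 K/W
R_total = 0.007653 K/W
Q = ΔT/R_total = 39/0.007653

Q ≈ 5100 W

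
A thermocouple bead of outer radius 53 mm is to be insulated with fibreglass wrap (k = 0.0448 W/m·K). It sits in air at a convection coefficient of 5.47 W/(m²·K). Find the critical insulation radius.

For a sphere r_cr = 2k/h = 2×0.0448/5.47
r_cr = 16.4 mm; since the bare radius (53 mm) is above r_cr, any added insulation will reduce heat loss.

r_cr ≈ 16.4 mm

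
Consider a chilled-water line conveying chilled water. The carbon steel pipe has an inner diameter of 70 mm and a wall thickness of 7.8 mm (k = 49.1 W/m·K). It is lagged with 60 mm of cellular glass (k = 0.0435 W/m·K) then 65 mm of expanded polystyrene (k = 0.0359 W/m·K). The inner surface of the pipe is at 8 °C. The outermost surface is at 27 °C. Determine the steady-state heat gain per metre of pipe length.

Per-layer cylindrical resistances, series-summed:
R_carbon steel pipe wall = ln(42.8/35)/(2π×49.1×1) = 6.521×10^-4 K/W
R_cellular glass = ln(102.8/42.8)/(2π×0.0435×1) = 3.206 K/W
R_expanded polystyrene = ln(167.8/102.8)/(2π×0.0359×1) = 2.172 K/W
R_total = 5.379 K/W
Q = ΔT/R_total = 19/5.379

q′ ≈ 3.53 W/m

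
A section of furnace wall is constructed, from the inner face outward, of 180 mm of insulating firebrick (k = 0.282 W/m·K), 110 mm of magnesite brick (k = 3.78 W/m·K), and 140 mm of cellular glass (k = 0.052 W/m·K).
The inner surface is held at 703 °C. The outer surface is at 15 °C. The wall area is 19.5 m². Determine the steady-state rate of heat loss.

Using the resistance-network approach (series):
R_insulating firebrick = L/(kA) = 0.18/(0.282×19.5) = 0.03273 K/W
R_magnesite brick = L/(kA) = 0.11/(3.78×19.5) = 0.001492 K/W
R_cellular glass = L/(kA) = 0.14/(0.052×19.5) = 0.1381 K/W
R_total = 0.1723 K/W
Q = ΔT / R_total = 688 / 0.1723

Q ≈ 3990 W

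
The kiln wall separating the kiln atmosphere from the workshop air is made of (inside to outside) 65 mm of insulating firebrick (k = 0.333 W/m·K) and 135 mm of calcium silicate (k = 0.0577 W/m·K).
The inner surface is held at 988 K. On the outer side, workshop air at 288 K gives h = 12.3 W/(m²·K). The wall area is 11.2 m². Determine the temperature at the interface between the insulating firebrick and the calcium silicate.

Treating each layer as a thermal resistance in series:
R_insulating firebrick = L/(kA) = 0.065/(0.333×11.2) = 0.01743 K/W
R_calcium silicate = L/(kA) = 0.135/(0.0577×11.2) = 0.2089 K/W
R_outer film = 1/(h_o·A) = 1/(12.3×11.2) = 0.007259 K/W
R_total = 0.2336 K/W;  Q = ΔT/R_total = 700/0.2336 = 2997 W
T_interface = T_inner − Q·ΣR(inner→interface) = 988 − 3000×0.01743

T ≈ 936 K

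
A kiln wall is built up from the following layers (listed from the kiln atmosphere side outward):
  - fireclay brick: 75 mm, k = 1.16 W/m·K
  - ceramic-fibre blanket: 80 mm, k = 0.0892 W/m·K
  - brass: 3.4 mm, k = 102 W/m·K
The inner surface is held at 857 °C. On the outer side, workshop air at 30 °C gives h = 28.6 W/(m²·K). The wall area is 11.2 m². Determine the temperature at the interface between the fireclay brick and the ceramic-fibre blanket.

Thermal resistances in series:
R_fireclay brick = L/(kA) = 0.075/(1.16×11.2) = 0.005773 K/W
R_ceramic-fibre blanket = L/(kA) = 0.08/(0.0892×11.2) = 0.08008 K/W
R_brass = L/(kA) = 0.0034/(102×11.2) = 2.976×10^-6 K/W
R_outer film = 1/(h_o·A) = 1/(28.6×11.2) = 0.003122 K/W
R_total = 0.08897 K/W;  Q = ΔT/R_total = 827/0.08897 = 9295 W
T_interface = T_inner − Q·ΣR(inner→interface) = 857 − 9290×0.005773

T ≈ 803 °C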